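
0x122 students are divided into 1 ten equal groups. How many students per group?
Convert 0x122 (hexadecimal) → 1×256 + 2×16 + 2 = 290 (decimal)
Convert 1 ten (place-value notation) → 1×10 = 10 (decimal)
Compute 290 ÷ 10 = 29
29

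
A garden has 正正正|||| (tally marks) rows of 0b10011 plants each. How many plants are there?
Convert 0b10011 (binary) → 16 + 2 + 1 = 19 (decimal)
Convert 正正正|||| (tally marks) → 5 + 5 + 5 + 4 = 19 (decimal)
Compute 19 × 19 = 361
361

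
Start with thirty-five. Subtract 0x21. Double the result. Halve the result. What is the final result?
Convert thirty-five (English words) → 35 (decimal)
Start: 35
Convert 0x21 (hexadecimal) → 2×16 + 1 = 33 (decimal)
35 - 33 = 2
2 × 2 = 4
4 ÷ 2 = 2
2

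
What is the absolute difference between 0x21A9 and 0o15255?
Convert 0x21A9 (hexadecimal) → 2×4096 + 1×256 + 10×16 + 9 = 8617 (decimal)
Convert 0o15255 (octal) → 1×4096 + 5×512 + 2×64 + 5×8 + 5 = 6829 (decimal)
Compute |8617 - 6829| = 1788
1788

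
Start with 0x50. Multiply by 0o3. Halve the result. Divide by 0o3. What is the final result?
Convert 0x50 (hexadecimal) → 5×16 = 80 (decimal)
Start: 80
Convert 0o3 (octal) → 3 (decimal)
80 × 3 = 240
240 ÷ 2 = 120
Convert 0o3 (octal) → 3 (decimal)
120 ÷ 3 = 40
40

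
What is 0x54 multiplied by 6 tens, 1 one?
Convert 0x54 (hexadecimal) → 5×16 + 4 = 84 (decimal)
Convert 6 tens, 1 one (place-value notation) → 6×10 + 1 = 61 (decimal)
Compute 84 × 61 = 5124
5124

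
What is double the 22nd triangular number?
The 22nd triangular number = 22×23/2 = 253
Compute 253 × 2 = 506
506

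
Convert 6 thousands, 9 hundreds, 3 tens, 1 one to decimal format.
Convert 6 thousands, 9 hundreds, 3 tens, 1 one (place-value notation) → 6×1000 + 9×100 + 3×10 + 1 = 6931 (decimal)
6931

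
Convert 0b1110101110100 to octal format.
Convert 0b1110101110100 (binary) → 4096 + 2048 + 1024 + 256 + 64 + 32 + 16 + 4 = 7540 (decimal)
Convert 7540 (decimal) → 7540 = 1×4096 + 6×512 + 5×64 + 6×8 + 4 → 0o16564 (octal)
0o16564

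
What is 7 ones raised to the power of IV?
Convert 7 ones (place-value notation) → 7 (decimal)
Convert IV (Roman numeral) → 4 (decimal)
Compute 7 ^ 4 = 2401
2401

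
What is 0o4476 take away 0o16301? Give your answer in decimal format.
Convert 0o4476 (octal) → 4×512 + 4×64 + 7×8 + 6 = 2366 (decimal)
Convert 0o16301 (octal) → 1×4096 + 6×512 + 3×64 + 1 = 7361 (decimal)
Compute 2366 - 7361 = -4995
-4995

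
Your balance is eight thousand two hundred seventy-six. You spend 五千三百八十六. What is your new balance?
Convert eight thousand two hundred seventy-six (English words) → 8×1000 + 2×100 + 76 = 8276 (decimal)
Convert 五千三百八十六 (Chinese numeral) → 5×1000 + 3×100 + 8×10 + 6 = 5386 (decimal)
Compute 8276 - 5386 = 2890
2890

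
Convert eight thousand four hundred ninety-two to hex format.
Convert eight thousand four hundred ninety-two (English words) → 8×1000 + 4×100 + 92 = 8492 (decimal)
Convert 8492 (decimal) → 8492 = 2×4096 + 1×256 + 2×16 + 12 → 0x212C (hexadecimal)
0x212C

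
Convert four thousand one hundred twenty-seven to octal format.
Convert four thousand one hundred twenty-seven (English words) → 4×1000 + 1×100 + 27 = 4127 (decimal)
Convert 4127 (decimal) → 4127 = 1×4096 + 3×8 + 7 → 0o10037 (octal)
0o10037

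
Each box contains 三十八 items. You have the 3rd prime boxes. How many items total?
Convert 三十八 (Chinese numeral) → 3×10 + 8 = 38 (decimal)
Convert the 3rd prime (prime index) → 5 (decimal)
Compute 38 × 5 = 190
190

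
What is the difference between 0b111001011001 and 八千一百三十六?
Convert 0b111001011001 (binary) → 2048 + 1024 + 512 + 64 + 16 + 8 + 1 = 3673 (decimal)
Convert 八千一百三十六 (Chinese numeral) → 8×1000 + 1×100 + 3×10 + 6 = 8136 (decimal)
Difference: |3673 - 8136| = 4463
4463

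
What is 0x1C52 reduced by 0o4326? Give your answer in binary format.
Convert 0x1C52 (hexadecimal) → 1×4096 + 12×256 + 5×16 + 2 = 7250 (decimal)
Convert 0o4326 (octal) → 4×512 + 3×64 + 2×8 + 6 = 2262 (decimal)
Compute 7250 - 2262 = 4988
Convert 4988 (decimal) → 4988 = 4096 + 512 + 256 + 64 + 32 + 16 + 8 + 4 → 0b1001101111100 (binary)
0b1001101111100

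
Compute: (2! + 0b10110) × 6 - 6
Convert 2! (factorial) → 2 (decimal)
Convert 0b10110 (binary) → 16 + 4 + 2 = 22 (decimal)
Expression in decimal: (2 + 22) × 6 - 6
Parentheses first: 2 + 22 = 24
Multiply: 24 × 6 = 144
Subtract: 144 - 6 = 138
138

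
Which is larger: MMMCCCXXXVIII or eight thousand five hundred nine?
Convert MMMCCCXXXVIII (Roman numeral) → 1000 + 1000 + 1000 + 100 + 100 + 100 + 10 + 10 + 10 + 5 + 1 + 1 + 1 = 3338 (decimal)
Convert eight thousand five hundred nine (English words) → 8×1000 + 5×100 + 9 = 8509 (decimal)
Compare 3338 vs 8509: larger = 8509
8509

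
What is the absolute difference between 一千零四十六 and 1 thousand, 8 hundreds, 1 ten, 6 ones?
Convert 一千零四十六 (Chinese numeral) → 1×1000 + 4×10 + 6 = 1046 (decimal)
Convert 1 thousand, 8 hundreds, 1 ten, 6 ones (place-value notation) → 1×1000 + 8×100 + 1×10 + 6 = 1816 (decimal)
Compute |1046 - 1816| = 770
770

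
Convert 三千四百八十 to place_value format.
Convert 三千四百八十 (Chinese numeral) → 3×1000 + 4×100 + 8×10 = 3480 (decimal)
Convert 3480 (decimal) → 3480 = 3×1000 + 4×100 + 8×10 → 3 thousands, 4 hundreds, 8 tens (place-value notation)
3 thousands, 4 hundreds, 8 tens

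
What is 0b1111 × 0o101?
Convert 0b1111 (binary) → 8 + 4 + 2 + 1 = 15 (decimal)
Convert 0o101 (octal) → 1×64 + 1 = 65 (decimal)
Compute 15 × 65 = 975
975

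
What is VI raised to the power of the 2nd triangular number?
Convert VI (Roman numeral) → 5 + 1 = 6 (decimal)
Convert the 2nd triangular number (triangular index) → 2×3/2 = 3 (decimal)
Compute 6 ^ 3 = 216
216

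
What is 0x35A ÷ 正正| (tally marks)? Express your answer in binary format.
Convert 0x35A (hexadecimal) → 3×256 + 5×16 + 10 = 858 (decimal)
Convert 正正| (tally marks) → 5 + 5 + 1 = 11 (decimal)
Compute 858 ÷ 11 = 78
Convert 78 (decimal) → 78 = 64 + 8 + 4 + 2 → 0b1001110 (binary)
0b1001110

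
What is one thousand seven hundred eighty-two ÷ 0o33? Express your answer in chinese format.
Convert one thousand seven hundred eighty-two (English words) → 1×1000 + 7×100 + 82 = 1782 (decimal)
Convert 0o33 (octal) → 3×8 + 3 = 27 (decimal)
Compute 1782 ÷ 27 = 66
Convert 66 (decimal) → 66 = 6×10 + 6 → 六十六 (Chinese numeral)
六十六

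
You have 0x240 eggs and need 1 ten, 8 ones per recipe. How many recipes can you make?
Convert 0x240 (hexadecimal) → 2×256 + 4×16 = 576 (decimal)
Convert 1 ten, 8 ones (place-value notation) → 1×10 + 8 = 18 (decimal)
Compute 576 ÷ 18 = 32
32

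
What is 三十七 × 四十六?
Convert 三十七 (Chinese numeral) → 3×10 + 7 = 37 (decimal)
Convert 四十六 (Chinese numeral) → 4×10 + 6 = 46 (decimal)
Compute 37 × 46 = 1702
1702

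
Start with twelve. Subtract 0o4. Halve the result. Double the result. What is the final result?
Convert twelve (English words) → 12 (decimal)
Start: 12
Convert 0o4 (octal) → 4 (decimal)
12 - 4 = 8
8 ÷ 2 = 4
4 × 2 = 8
8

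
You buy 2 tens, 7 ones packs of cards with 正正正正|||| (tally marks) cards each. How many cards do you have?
Convert 正正正正|||| (tally marks) → 5 + 5 + 5 + 5 + 4 = 24 (decimal)
Convert 2 tens, 7 ones (place-value notation) → 2×10 + 7 = 27 (decimal)
Compute 24 × 27 = 648
648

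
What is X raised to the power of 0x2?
Convert X (Roman numeral) → 10 (decimal)
Convert 0x2 (hexadecimal) → 2 (decimal)
Compute 10 ^ 2 = 100
100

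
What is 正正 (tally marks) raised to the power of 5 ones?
Convert 正正 (tally marks) → 5 + 5 = 10 (decimal)
Convert 5 ones (place-value notation) → 5 (decimal)
Compute 10 ^ 5 = 100000
100000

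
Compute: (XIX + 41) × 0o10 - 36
Convert XIX (Roman numeral) → 10 + 9 = 19 (decimal)
Convert 0o10 (octal) → 1×8 = 8 (decimal)
Expression in decimal: (19 + 41) × 8 - 36
Parentheses first: 19 + 41 = 60
Multiply: 60 × 8 = 480
Subtract: 480 - 36 = 444
444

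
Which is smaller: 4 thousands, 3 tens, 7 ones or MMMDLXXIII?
Convert 4 thousands, 3 tens, 7 ones (place-value notation) → 4×1000 + 3×10 + 7 = 4037 (decimal)
Convert MMMDLXXIII (Roman numeral) → 1000 + 1000 + 1000 + 500 + 50 + 10 + 10 + 1 + 1 + 1 = 3573 (decimal)
Compare 4037 vs 3573: smaller = 3573
3573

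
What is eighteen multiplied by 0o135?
Convert eighteen (English words) → 18 (decimal)
Convert 0o135 (octal) → 1×64 + 3×8 + 5 = 93 (decimal)
Compute 18 × 93 = 1674
1674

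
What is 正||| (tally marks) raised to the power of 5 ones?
Convert 正||| (tally marks) → 5 + 3 = 8 (decimal)
Convert 5 ones (place-value notation) → 5 (decimal)
Compute 8 ^ 5 = 32768
32768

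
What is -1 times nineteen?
Convert nineteen (English words) → 19 (decimal)
Compute -1 × 19 = -19
-19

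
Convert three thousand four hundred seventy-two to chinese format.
Convert three thousand four hundred seventy-two (English words) → 3×1000 + 4×100 + 72 = 3472 (decimal)
Convert 3472 (decimal) → 3472 = 3×1000 + 4×100 + 7×10 + 2 → 三千四百七十二 (Chinese numeral)
三千四百七十二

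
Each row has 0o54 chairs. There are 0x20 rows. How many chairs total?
Convert 0o54 (octal) → 5×8 + 4 = 44 (decimal)
Convert 0x20 (hexadecimal) → 2×16 = 32 (decimal)
Compute 44 × 32 = 1408
1408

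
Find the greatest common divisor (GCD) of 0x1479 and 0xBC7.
Convert 0x1479 (hexadecimal) → 1×4096 + 4×256 + 7×16 + 9 = 5241 (decimal)
Convert 0xBC7 (hexadecimal) → 11×256 + 12×16 + 7 = 3015 (decimal)
Compute gcd(5241, 3015) = 3
3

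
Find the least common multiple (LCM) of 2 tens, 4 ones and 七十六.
Convert 2 tens, 4 ones (place-value notation) → 2×10 + 4 = 24 (decimal)
Convert 七十六 (Chinese numeral) → 7×10 + 6 = 76 (decimal)
Compute lcm(24, 76) = 456
456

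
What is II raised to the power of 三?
Convert II (Roman numeral) → 1 + 1 = 2 (decimal)
Convert 三 (Chinese numeral) → 3 (decimal)
Compute 2 ^ 3 = 8
8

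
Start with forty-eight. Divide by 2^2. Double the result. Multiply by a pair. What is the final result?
Convert forty-eight (English words) → 48 (decimal)
Start: 48
Convert 2^2 (power) → 4 (decimal)
48 ÷ 4 = 12
12 × 2 = 24
Convert a pair (colloquial) → 2 (decimal)
24 × 2 = 48
48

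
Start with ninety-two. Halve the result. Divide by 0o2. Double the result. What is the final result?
Convert ninety-two (English words) → 92 (decimal)
Start: 92
92 ÷ 2 = 46
Convert 0o2 (octal) → 2 (decimal)
46 ÷ 2 = 23
23 × 2 = 46
46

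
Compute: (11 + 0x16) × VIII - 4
Convert 0x16 (hexadecimal) → 1×16 + 6 = 22 (decimal)
Convert VIII (Roman numeral) → 5 + 1 + 1 + 1 = 8 (decimal)
Expression in decimal: (11 + 22) × 8 - 4
Parentheses first: 11 + 22 = 33
Multiply: 33 × 8 = 264
Subtract: 264 - 4 = 260
260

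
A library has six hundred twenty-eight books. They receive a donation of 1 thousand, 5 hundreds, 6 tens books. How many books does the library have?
Convert six hundred twenty-eight (English words) → 6×100 + 28 = 628 (decimal)
Convert 1 thousand, 5 hundreds, 6 tens (place-value notation) → 1×1000 + 5×100 + 6×10 = 1560 (decimal)
Compute 628 + 1560 = 2188
2188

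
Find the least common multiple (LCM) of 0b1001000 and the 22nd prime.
Convert 0b1001000 (binary) → 64 + 8 = 72 (decimal)
Convert the 22nd prime (prime index) → 79 (decimal)
Compute lcm(72, 79) = 5688
5688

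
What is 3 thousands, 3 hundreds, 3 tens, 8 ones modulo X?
Convert 3 thousands, 3 hundreds, 3 tens, 8 ones (place-value notation) → 3×1000 + 3×100 + 3×10 + 8 = 3338 (decimal)
Convert X (Roman numeral) → 10 (decimal)
Compute 3338 mod 10 = 8
8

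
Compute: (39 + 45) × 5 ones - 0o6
Convert 5 ones (place-value notation) → 5 (decimal)
Convert 0o6 (octal) → 6 (decimal)
Expression in decimal: (39 + 45) × 5 - 6
Parentheses first: 39 + 45 = 84
Multiply: 84 × 5 = 420
Subtract: 420 - 6 = 414
414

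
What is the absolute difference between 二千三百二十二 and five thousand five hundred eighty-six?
Convert 二千三百二十二 (Chinese numeral) → 2×1000 + 3×100 + 2×10 + 2 = 2322 (decimal)
Convert five thousand five hundred eighty-six (English words) → 5×1000 + 5×100 + 86 = 5586 (decimal)
Compute |2322 - 5586| = 3264
3264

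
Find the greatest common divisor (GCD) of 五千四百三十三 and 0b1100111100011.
Convert 五千四百三十三 (Chinese numeral) → 5×1000 + 4×100 + 3×10 + 3 = 5433 (decimal)
Convert 0b1100111100011 (binary) → 4096 + 2048 + 256 + 128 + 64 + 32 + 2 + 1 = 6627 (decimal)
Compute gcd(5433, 6627) = 3
3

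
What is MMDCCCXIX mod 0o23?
Convert MMDCCCXIX (Roman numeral) → 1000 + 1000 + 500 + 100 + 100 + 100 + 10 + 9 = 2819 (decimal)
Convert 0o23 (octal) → 2×8 + 3 = 19 (decimal)
Compute 2819 mod 19 = 7
7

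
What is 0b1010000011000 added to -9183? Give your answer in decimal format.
Convert 0b1010000011000 (binary) → 4096 + 1024 + 16 + 8 = 5144 (decimal)
Compute 5144 + -9183 = -4039
-4039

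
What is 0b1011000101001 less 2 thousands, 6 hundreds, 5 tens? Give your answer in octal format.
Convert 0b1011000101001 (binary) → 4096 + 1024 + 512 + 32 + 8 + 1 = 5673 (decimal)
Convert 2 thousands, 6 hundreds, 5 tens (place-value notation) → 2×1000 + 6×100 + 5×10 = 2650 (decimal)
Compute 5673 - 2650 = 3023
Convert 3023 (decimal) → 3023 = 5×512 + 7×64 + 1×8 + 7 → 0o5717 (octal)
0o5717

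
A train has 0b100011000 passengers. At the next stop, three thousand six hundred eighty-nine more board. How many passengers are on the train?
Convert 0b100011000 (binary) → 256 + 16 + 8 = 280 (decimal)
Convert three thousand six hundred eighty-nine (English words) → 3×1000 + 6×100 + 89 = 3689 (decimal)
Compute 280 + 3689 = 3969
3969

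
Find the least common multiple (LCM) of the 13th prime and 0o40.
Convert the 13th prime (prime index) → 41 (decimal)
Convert 0o40 (octal) → 4×8 = 32 (decimal)
Compute lcm(41, 32) = 1312
1312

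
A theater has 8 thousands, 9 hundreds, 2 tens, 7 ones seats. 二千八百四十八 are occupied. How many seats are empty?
Convert 8 thousands, 9 hundreds, 2 tens, 7 ones (place-value notation) → 8×1000 + 9×100 + 2×10 + 7 = 8927 (decimal)
Convert 二千八百四十八 (Chinese numeral) → 2×1000 + 8×100 + 4×10 + 8 = 2848 (decimal)
Compute 8927 - 2848 = 6079
6079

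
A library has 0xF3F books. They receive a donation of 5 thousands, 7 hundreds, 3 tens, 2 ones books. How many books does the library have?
Convert 0xF3F (hexadecimal) → 15×256 + 3×16 + 15 = 3903 (decimal)
Convert 5 thousands, 7 hundreds, 3 tens, 2 ones (place-value notation) → 5×1000 + 7×100 + 3×10 + 2 = 5732 (decimal)
Compute 3903 + 5732 = 9635
9635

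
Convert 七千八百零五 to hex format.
Convert 七千八百零五 (Chinese numeral) → 7×1000 + 8×100 + 5 = 7805 (decimal)
Convert 7805 (decimal) → 7805 = 1×4096 + 14×256 + 7×16 + 13 → 0x1E7D (hexadecimal)
0x1E7D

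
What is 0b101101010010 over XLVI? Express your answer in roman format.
Convert 0b101101010010 (binary) → 2048 + 512 + 256 + 64 + 16 + 2 = 2898 (decimal)
Convert XLVI (Roman numeral) → 40 + 5 + 1 = 46 (decimal)
Compute 2898 ÷ 46 = 63
Convert 63 (decimal) → 63 = 50 + 10 + 1 + 1 + 1 → LXIII (Roman numeral)
LXIII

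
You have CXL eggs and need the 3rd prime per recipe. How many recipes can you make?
Convert CXL (Roman numeral) → 100 + 40 = 140 (decimal)
Convert the 3rd prime (prime index) → 5 (decimal)
Compute 140 ÷ 5 = 28
28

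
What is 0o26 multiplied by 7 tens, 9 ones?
Convert 0o26 (octal) → 2×8 + 6 = 22 (decimal)
Convert 7 tens, 9 ones (place-value notation) → 7×10 + 9 = 79 (decimal)
Compute 22 × 79 = 1738
1738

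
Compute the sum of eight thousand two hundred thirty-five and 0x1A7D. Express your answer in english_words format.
Convert eight thousand two hundred thirty-five (English words) → 8×1000 + 2×100 + 35 = 8235 (decimal)
Convert 0x1A7D (hexadecimal) → 1×4096 + 10×256 + 7×16 + 13 = 6781 (decimal)
Compute 8235 + 6781 = 15016
Convert 15016 (decimal) → 15016 = 15×1000 + 16 → fifteen thousand sixteen (English words)
fifteen thousand sixteen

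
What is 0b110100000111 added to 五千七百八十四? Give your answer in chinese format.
Convert 0b110100000111 (binary) → 2048 + 1024 + 256 + 4 + 2 + 1 = 3335 (decimal)
Convert 五千七百八十四 (Chinese numeral) → 5×1000 + 7×100 + 8×10 + 4 = 5784 (decimal)
Compute 3335 + 5784 = 9119
Convert 9119 (decimal) → 9119 = 9×1000 + 1×100 + 1×10 + 9 → 九千一百一十九 (Chinese numeral)
九千一百一十九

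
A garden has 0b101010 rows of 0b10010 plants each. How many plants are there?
Convert 0b10010 (binary) → 16 + 2 = 18 (decimal)
Convert 0b101010 (binary) → 32 + 8 + 2 = 42 (decimal)
Compute 18 × 42 = 756
756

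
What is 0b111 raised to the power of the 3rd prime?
Convert 0b111 (binary) → 4 + 2 + 1 = 7 (decimal)
Convert the 3rd prime (prime index) → 5 (decimal)
Compute 7 ^ 5 = 16807
16807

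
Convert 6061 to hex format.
Convert 6061 (decimal) → 6061 = 1×4096 + 7×256 + 10×16 + 13 → 0x17AD (hexadecimal)
0x17AD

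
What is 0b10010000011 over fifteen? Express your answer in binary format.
Convert 0b10010000011 (binary) → 1024 + 128 + 2 + 1 = 1155 (decimal)
Convert fifteen (English words) → 15 (decimal)
Compute 1155 ÷ 15 = 77
Convert 77 (decimal) → 77 = 64 + 8 + 4 + 1 → 0b1001101 (binary)
0b1001101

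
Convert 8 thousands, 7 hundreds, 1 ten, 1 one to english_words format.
Convert 8 thousands, 7 hundreds, 1 ten, 1 one (place-value notation) → 8×1000 + 7×100 + 1×10 + 1 = 8711 (decimal)
Convert 8711 (decimal) → 8711 = 8×1000 + 7×100 + 11 → eight thousand seven hundred eleven (English words)
eight thousand seven hundred eleven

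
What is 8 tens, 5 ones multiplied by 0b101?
Convert 8 tens, 5 ones (place-value notation) → 8×10 + 5 = 85 (decimal)
Convert 0b101 (binary) → 4 + 1 = 5 (decimal)
Compute 85 × 5 = 425
425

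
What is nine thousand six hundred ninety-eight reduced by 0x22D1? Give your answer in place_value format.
Convert nine thousand six hundred ninety-eight (English words) → 9×1000 + 6×100 + 98 = 9698 (decimal)
Convert 0x22D1 (hexadecimal) → 2×4096 + 2×256 + 13×16 + 1 = 8913 (decimal)
Compute 9698 - 8913 = 785
Convert 785 (decimal) → 785 = 7×100 + 8×10 + 5 → 7 hundreds, 8 tens, 5 ones (place-value notation)
7 hundreds, 8 tens, 5 ones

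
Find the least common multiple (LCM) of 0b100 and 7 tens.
Convert 0b100 (binary) → 4 (decimal)
Convert 7 tens (place-value notation) → 7×10 = 70 (decimal)
Compute lcm(4, 70) = 140
140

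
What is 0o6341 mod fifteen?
Convert 0o6341 (octal) → 6×512 + 3×64 + 4×8 + 1 = 3297 (decimal)
Convert fifteen (English words) → 15 (decimal)
Compute 3297 mod 15 = 12
12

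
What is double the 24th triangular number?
The 24th triangular number = 24×25/2 = 300
Compute 300 × 2 = 600
600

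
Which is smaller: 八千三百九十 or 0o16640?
Convert 八千三百九十 (Chinese numeral) → 8×1000 + 3×100 + 9×10 = 8390 (decimal)
Convert 0o16640 (octal) → 1×4096 + 6×512 + 6×64 + 4×8 = 7584 (decimal)
Compare 8390 vs 7584: smaller = 7584
7584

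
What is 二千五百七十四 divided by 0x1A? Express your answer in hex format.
Convert 二千五百七十四 (Chinese numeral) → 2×1000 + 5×100 + 7×10 + 4 = 2574 (decimal)
Convert 0x1A (hexadecimal) → 1×16 + 10 = 26 (decimal)
Compute 2574 ÷ 26 = 99
Convert 99 (decimal) → 99 = 6×16 + 3 → 0x63 (hexadecimal)
0x63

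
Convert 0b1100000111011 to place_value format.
Convert 0b1100000111011 (binary) → 4096 + 2048 + 32 + 16 + 8 + 2 + 1 = 6203 (decimal)
Convert 6203 (decimal) → 6203 = 6×1000 + 2×100 + 3 → 6 thousands, 2 hundreds, 3 ones (place-value notation)
6 thousands, 2 hundreds, 3 ones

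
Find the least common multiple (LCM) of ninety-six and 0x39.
Convert ninety-six (English words) → 96 (decimal)
Convert 0x39 (hexadecimal) → 3×16 + 9 = 57 (decimal)
Compute lcm(96, 57) = 1824
1824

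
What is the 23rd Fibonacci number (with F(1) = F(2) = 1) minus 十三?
The 23rd Fibonacci number (with F(1) = F(2) = 1) = 28657
Convert 十三 (Chinese numeral) → 1×10 + 3 = 13 (decimal)
Compute 28657 - 13 = 28644
28644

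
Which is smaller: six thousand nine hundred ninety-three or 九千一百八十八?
Convert six thousand nine hundred ninety-three (English words) → 6×1000 + 9×100 + 93 = 6993 (decimal)
Convert 九千一百八十八 (Chinese numeral) → 9×1000 + 1×100 + 8×10 + 8 = 9188 (decimal)
Compare 6993 vs 9188: smaller = 6993
6993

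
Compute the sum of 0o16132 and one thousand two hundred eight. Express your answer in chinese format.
Convert 0o16132 (octal) → 1×4096 + 6×512 + 1×64 + 3×8 + 2 = 7258 (decimal)
Convert one thousand two hundred eight (English words) → 1×1000 + 2×100 + 8 = 1208 (decimal)
Compute 7258 + 1208 = 8466
Convert 8466 (decimal) → 8466 = 8×1000 + 4×100 + 6×10 + 6 → 八千四百六十六 (Chinese numeral)
八千四百六十六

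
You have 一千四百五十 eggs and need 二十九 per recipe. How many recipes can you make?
Convert 一千四百五十 (Chinese numeral) → 1×1000 + 4×100 + 5×10 = 1450 (decimal)
Convert 二十九 (Chinese numeral) → 2×10 + 9 = 29 (decimal)
Compute 1450 ÷ 29 = 50
50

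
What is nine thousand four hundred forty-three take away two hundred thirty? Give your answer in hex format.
Convert nine thousand four hundred forty-three (English words) → 9×1000 + 4×100 + 43 = 9443 (decimal)
Convert two hundred thirty (English words) → 2×100 + 30 = 230 (decimal)
Compute 9443 - 230 = 9213
Convert 9213 (decimal) → 9213 = 2×4096 + 3×256 + 15×16 + 13 → 0x23FD (hexadecimal)
0x23FD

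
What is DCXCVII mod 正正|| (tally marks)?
Convert DCXCVII (Roman numeral) → 500 + 100 + 90 + 5 + 1 + 1 = 697 (decimal)
Convert 正正|| (tally marks) → 5 + 5 + 2 = 12 (decimal)
Compute 697 mod 12 = 1
1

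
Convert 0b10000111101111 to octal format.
Convert 0b10000111101111 (binary) → 8192 + 256 + 128 + 64 + 32 + 8 + 4 + 2 + 1 = 8687 (decimal)
Convert 8687 (decimal) → 8687 = 2×4096 + 7×64 + 5×8 + 7 → 0o20757 (octal)
0o20757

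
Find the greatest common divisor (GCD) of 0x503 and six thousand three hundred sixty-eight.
Convert 0x503 (hexadecimal) → 5×256 + 3 = 1283 (decimal)
Convert six thousand three hundred sixty-eight (English words) → 6×1000 + 3×100 + 68 = 6368 (decimal)
Compute gcd(1283, 6368) = 1
1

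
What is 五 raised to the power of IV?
Convert 五 (Chinese numeral) → 5 (decimal)
Convert IV (Roman numeral) → 4 (decimal)
Compute 5 ^ 4 = 625
625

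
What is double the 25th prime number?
The 25th prime number = 97
Compute 97 × 2 = 194
194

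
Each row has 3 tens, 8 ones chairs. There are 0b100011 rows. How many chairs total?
Convert 3 tens, 8 ones (place-value notation) → 3×10 + 8 = 38 (decimal)
Convert 0b100011 (binary) → 32 + 2 + 1 = 35 (decimal)
Compute 38 × 35 = 1330
1330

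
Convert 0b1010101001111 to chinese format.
Convert 0b1010101001111 (binary) → 4096 + 1024 + 256 + 64 + 8 + 4 + 2 + 1 = 5455 (decimal)
Convert 5455 (decimal) → 5455 = 5×1000 + 4×100 + 5×10 + 5 → 五千四百五十五 (Chinese numeral)
五千四百五十五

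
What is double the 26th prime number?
The 26th prime number = 101
Compute 101 × 2 = 202
202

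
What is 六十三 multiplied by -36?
Convert 六十三 (Chinese numeral) → 6×10 + 3 = 63 (decimal)
Compute 63 × -36 = -2268
-2268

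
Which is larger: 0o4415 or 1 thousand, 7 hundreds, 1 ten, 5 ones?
Convert 0o4415 (octal) → 4×512 + 4×64 + 1×8 + 5 = 2317 (decimal)
Convert 1 thousand, 7 hundreds, 1 ten, 5 ones (place-value notation) → 1×1000 + 7×100 + 1×10 + 5 = 1715 (decimal)
Compare 2317 vs 1715: larger = 2317
2317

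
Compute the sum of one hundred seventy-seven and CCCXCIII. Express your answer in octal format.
Convert one hundred seventy-seven (English words) → 1×100 + 77 = 177 (decimal)
Convert CCCXCIII (Roman numeral) → 100 + 100 + 100 + 90 + 1 + 1 + 1 = 393 (decimal)
Compute 177 + 393 = 570
Convert 570 (decimal) → 570 = 1×512 + 7×8 + 2 → 0o1072 (octal)
0o1072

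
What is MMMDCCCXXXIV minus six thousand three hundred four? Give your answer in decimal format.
Convert MMMDCCCXXXIV (Roman numeral) → 1000 + 1000 + 1000 + 500 + 100 + 100 + 100 + 10 + 10 + 10 + 4 = 3834 (decimal)
Convert six thousand three hundred four (English words) → 6×1000 + 3×100 + 4 = 6304 (decimal)
Compute 3834 - 6304 = -2470
-2470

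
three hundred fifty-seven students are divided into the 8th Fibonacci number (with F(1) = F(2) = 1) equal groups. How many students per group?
Convert three hundred fifty-seven (English words) → 3×100 + 57 = 357 (decimal)
Convert the 8th Fibonacci number (with F(1) = F(2) = 1) (Fibonacci index) → 1, 1, 2, 3, 5, 8, 13, 21 → 21 (decimal)
Compute 357 ÷ 21 = 17
17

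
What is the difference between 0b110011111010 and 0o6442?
Convert 0b110011111010 (binary) → 2048 + 1024 + 128 + 64 + 32 + 16 + 8 + 2 = 3322 (decimal)
Convert 0o6442 (octal) → 6×512 + 4×64 + 4×8 + 2 = 3362 (decimal)
Difference: |3322 - 3362| = 40
40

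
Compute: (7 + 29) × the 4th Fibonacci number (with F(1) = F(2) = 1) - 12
Convert the 4th Fibonacci number (with F(1) = F(2) = 1) (Fibonacci index) → 1, 1, 2, 3 → 3 (decimal)
Expression in decimal: (7 + 29) × 3 - 12
Parentheses first: 7 + 29 = 36
Multiply: 36 × 3 = 108
Subtract: 108 - 12 = 96
96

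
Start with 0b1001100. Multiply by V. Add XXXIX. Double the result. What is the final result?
Convert 0b1001100 (binary) → 64 + 8 + 4 = 76 (decimal)
Start: 76
Convert V (Roman numeral) → 5 (decimal)
76 × 5 = 380
Convert XXXIX (Roman numeral) → 10 + 10 + 10 + 9 = 39 (decimal)
380 + 39 = 419
419 × 2 = 838
838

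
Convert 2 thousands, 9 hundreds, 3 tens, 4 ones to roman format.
Convert 2 thousands, 9 hundreds, 3 tens, 4 ones (place-value notation) → 2×1000 + 9×100 + 3×10 + 4 = 2934 (decimal)
Convert 2934 (decimal) → 2934 = 1000 + 1000 + 900 + 10 + 10 + 10 + 4 → MMCMXXXIV (Roman numeral)
MMCMXXXIV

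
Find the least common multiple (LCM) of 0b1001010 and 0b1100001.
Convert 0b1001010 (binary) → 64 + 8 + 2 = 74 (decimal)
Convert 0b1100001 (binary) → 64 + 32 + 1 = 97 (decimal)
Compute lcm(74, 97) = 7178
7178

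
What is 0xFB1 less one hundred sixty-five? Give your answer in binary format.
Convert 0xFB1 (hexadecimal) → 15×256 + 11×16 + 1 = 4017 (decimal)
Convert one hundred sixty-five (English words) → 1×100 + 65 = 165 (decimal)
Compute 4017 - 165 = 3852
Convert 3852 (decimal) → 3852 = 2048 + 1024 + 512 + 256 + 8 + 4 → 0b111100001100 (binary)
0b111100001100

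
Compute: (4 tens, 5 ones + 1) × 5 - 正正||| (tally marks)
Convert 4 tens, 5 ones (place-value notation) → 4×10 + 5 = 45 (decimal)
Convert 正正||| (tally marks) → 5 + 5 + 3 = 13 (decimal)
Expression in decimal: (45 + 1) × 5 - 13
Parentheses first: 45 + 1 = 46
Multiply: 46 × 5 = 230
Subtract: 230 - 13 = 217
217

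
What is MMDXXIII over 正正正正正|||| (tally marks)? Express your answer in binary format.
Convert MMDXXIII (Roman numeral) → 1000 + 1000 + 500 + 10 + 10 + 1 + 1 + 1 = 2523 (decimal)
Convert 正正正正正|||| (tally marks) → 5 + 5 + 5 + 5 + 5 + 4 = 29 (decimal)
Compute 2523 ÷ 29 = 87
Convert 87 (decimal) → 87 = 64 + 16 + 4 + 2 + 1 → 0b1010111 (binary)
0b1010111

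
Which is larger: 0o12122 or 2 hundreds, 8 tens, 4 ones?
Convert 0o12122 (octal) → 1×4096 + 2×512 + 1×64 + 2×8 + 2 = 5202 (decimal)
Convert 2 hundreds, 8 tens, 4 ones (place-value notation) → 2×100 + 8×10 + 4 = 284 (decimal)
Compare 5202 vs 284: larger = 5202
5202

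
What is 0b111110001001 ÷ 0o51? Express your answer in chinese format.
Convert 0b111110001001 (binary) → 2048 + 1024 + 512 + 256 + 128 + 8 + 1 = 3977 (decimal)
Convert 0o51 (octal) → 5×8 + 1 = 41 (decimal)
Compute 3977 ÷ 41 = 97
Convert 97 (decimal) → 97 = 9×10 + 7 → 九十七 (Chinese numeral)
九十七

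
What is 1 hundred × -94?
Convert 1 hundred (place-value notation) → 1×100 = 100 (decimal)
Compute 100 × -94 = -9400
-9400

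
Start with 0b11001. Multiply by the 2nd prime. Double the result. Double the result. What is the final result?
Convert 0b11001 (binary) → 16 + 8 + 1 = 25 (decimal)
Start: 25
Convert the 2nd prime (prime index) → 3 (decimal)
25 × 3 = 75
75 × 2 = 150
150 × 2 = 300
300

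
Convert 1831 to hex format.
Convert 1831 (decimal) → 1831 = 7×256 + 2×16 + 7 → 0x727 (hexadecimal)
0x727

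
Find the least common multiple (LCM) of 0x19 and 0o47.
Convert 0x19 (hexadecimal) → 1×16 + 9 = 25 (decimal)
Convert 0o47 (octal) → 4×8 + 7 = 39 (decimal)
Compute lcm(25, 39) = 975
975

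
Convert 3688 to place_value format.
Convert 3688 (decimal) → 3688 = 3×1000 + 6×100 + 8×10 + 8 → 3 thousands, 6 hundreds, 8 tens, 8 ones (place-value notation)
3 thousands, 6 hundreds, 8 tens, 8 ones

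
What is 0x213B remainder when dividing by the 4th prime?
Convert 0x213B (hexadecimal) → 2×4096 + 1×256 + 3×16 + 11 = 8507 (decimal)
Convert the 4th prime (prime index) → 7 (decimal)
Compute 8507 mod 7 = 2
2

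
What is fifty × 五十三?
Convert fifty (English words) → 50 (decimal)
Convert 五十三 (Chinese numeral) → 5×10 + 3 = 53 (decimal)
Compute 50 × 53 = 2650
2650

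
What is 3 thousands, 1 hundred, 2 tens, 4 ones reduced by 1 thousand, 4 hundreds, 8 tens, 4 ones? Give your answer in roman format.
Convert 3 thousands, 1 hundred, 2 tens, 4 ones (place-value notation) → 3×1000 + 1×100 + 2×10 + 4 = 3124 (decimal)
Convert 1 thousand, 4 hundreds, 8 tens, 4 ones (place-value notation) → 1×1000 + 4×100 + 8×10 + 4 = 1484 (decimal)
Compute 3124 - 1484 = 1640
Convert 1640 (decimal) → 1640 = 1000 + 500 + 100 + 40 → MDCXL (Roman numeral)
MDCXL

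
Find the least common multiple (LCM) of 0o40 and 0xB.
Convert 0o40 (octal) → 4×8 = 32 (decimal)
Convert 0xB (hexadecimal) → 11 (decimal)
Compute lcm(32, 11) = 352
352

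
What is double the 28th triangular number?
The 28th triangular number = 28×29/2 = 406
Compute 406 × 2 = 812
812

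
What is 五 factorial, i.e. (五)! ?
Convert 五 (Chinese numeral) → 5 (decimal)
Compute 5! = 120
120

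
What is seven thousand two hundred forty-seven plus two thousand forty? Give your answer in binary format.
Convert seven thousand two hundred forty-seven (English words) → 7×1000 + 2×100 + 47 = 7247 (decimal)
Convert two thousand forty (English words) → 2×1000 + 40 = 2040 (decimal)
Compute 7247 + 2040 = 9287
Convert 9287 (decimal) → 9287 = 8192 + 1024 + 64 + 4 + 2 + 1 → 0b10010001000111 (binary)
0b10010001000111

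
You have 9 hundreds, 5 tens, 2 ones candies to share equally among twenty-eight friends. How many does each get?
Convert 9 hundreds, 5 tens, 2 ones (place-value notation) → 9×100 + 5×10 + 2 = 952 (decimal)
Convert twenty-eight (English words) → 28 (decimal)
Compute 952 ÷ 28 = 34
34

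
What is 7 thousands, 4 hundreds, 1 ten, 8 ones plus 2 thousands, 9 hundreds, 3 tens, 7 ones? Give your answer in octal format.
Convert 7 thousands, 4 hundreds, 1 ten, 8 ones (place-value notation) → 7×1000 + 4×100 + 1×10 + 8 = 7418 (decimal)
Convert 2 thousands, 9 hundreds, 3 tens, 7 ones (place-value notation) → 2×1000 + 9×100 + 3×10 + 7 = 2937 (decimal)
Compute 7418 + 2937 = 10355
Convert 10355 (decimal) → 10355 = 2×4096 + 4×512 + 1×64 + 6×8 + 3 → 0o24163 (octal)
0o24163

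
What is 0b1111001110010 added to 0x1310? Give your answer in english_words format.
Convert 0b1111001110010 (binary) → 4096 + 2048 + 1024 + 512 + 64 + 32 + 16 + 2 = 7794 (decimal)
Convert 0x1310 (hexadecimal) → 1×4096 + 3×256 + 1×16 = 4880 (decimal)
Compute 7794 + 4880 = 12674
Convert 12674 (decimal) → 12674 = 12×1000 + 6×100 + 74 → twelve thousand six hundred seventy-four (English words)
twelve thousand six hundred seventy-four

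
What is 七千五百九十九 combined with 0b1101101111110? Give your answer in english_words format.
Convert 七千五百九十九 (Chinese numeral) → 7×1000 + 5×100 + 9×10 + 9 = 7599 (decimal)
Convert 0b1101101111110 (binary) → 4096 + 2048 + 512 + 256 + 64 + 32 + 16 + 8 + 4 + 2 = 7038 (decimal)
Compute 7599 + 7038 = 14637
Convert 14637 (decimal) → 14637 = 14×1000 + 6×100 + 37 → fourteen thousand six hundred thirty-seven (English words)
fourteen thousand six hundred thirty-seven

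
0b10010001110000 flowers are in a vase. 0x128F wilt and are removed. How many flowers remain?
Convert 0b10010001110000 (binary) → 8192 + 1024 + 64 + 32 + 16 = 9328 (decimal)
Convert 0x128F (hexadecimal) → 1×4096 + 2×256 + 8×16 + 15 = 4751 (decimal)
Compute 9328 - 4751 = 4577
4577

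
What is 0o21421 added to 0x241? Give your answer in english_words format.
Convert 0o21421 (octal) → 2×4096 + 1×512 + 4×64 + 2×8 + 1 = 8977 (decimal)
Convert 0x241 (hexadecimal) → 2×256 + 4×16 + 1 = 577 (decimal)
Compute 8977 + 577 = 9554
Convert 9554 (decimal) → 9554 = 9×1000 + 5×100 + 54 → nine thousand five hundred fifty-four (English words)
nine thousand five hundred fifty-four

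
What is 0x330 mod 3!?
Convert 0x330 (hexadecimal) → 3×256 + 3×16 = 816 (decimal)
Convert 3! (factorial) → 6 (decimal)
Compute 816 mod 6 = 0
0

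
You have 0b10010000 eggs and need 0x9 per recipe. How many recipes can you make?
Convert 0b10010000 (binary) → 128 + 16 = 144 (decimal)
Convert 0x9 (hexadecimal) → 9 (decimal)
Compute 144 ÷ 9 = 16
16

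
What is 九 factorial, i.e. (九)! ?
Convert 九 (Chinese numeral) → 9 (decimal)
Compute 9! = 362880
362880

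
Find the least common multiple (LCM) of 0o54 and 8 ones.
Convert 0o54 (octal) → 5×8 + 4 = 44 (decimal)
Convert 8 ones (place-value notation) → 8 (decimal)
Compute lcm(44, 8) = 88
88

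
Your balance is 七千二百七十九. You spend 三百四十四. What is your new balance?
Convert 七千二百七十九 (Chinese numeral) → 7×1000 + 2×100 + 7×10 + 9 = 7279 (decimal)
Convert 三百四十四 (Chinese numeral) → 3×100 + 4×10 + 4 = 344 (decimal)
Compute 7279 - 344 = 6935
6935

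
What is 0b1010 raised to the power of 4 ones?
Convert 0b1010 (binary) → 8 + 2 = 10 (decimal)
Convert 4 ones (place-value notation) → 4 (decimal)
Compute 10 ^ 4 = 10000
10000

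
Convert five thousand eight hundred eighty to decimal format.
Convert five thousand eight hundred eighty (English words) → 5×1000 + 8×100 + 80 = 5880 (decimal)
5880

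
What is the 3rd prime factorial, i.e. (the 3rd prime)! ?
Convert the 3rd prime (prime index) → 5 (decimal)
Compute 5! = 120
120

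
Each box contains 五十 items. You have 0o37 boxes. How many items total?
Convert 五十 (Chinese numeral) → 5×10 = 50 (decimal)
Convert 0o37 (octal) → 3×8 + 7 = 31 (decimal)
Compute 50 × 31 = 1550
1550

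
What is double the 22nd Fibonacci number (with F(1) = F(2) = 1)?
The 22nd Fibonacci number (with F(1) = F(2) = 1) = 17711
Compute 17711 × 2 = 35422
35422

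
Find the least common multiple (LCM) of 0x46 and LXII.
Convert 0x46 (hexadecimal) → 4×16 + 6 = 70 (decimal)
Convert LXII (Roman numeral) → 50 + 10 + 1 + 1 = 62 (decimal)
Compute lcm(70, 62) = 2170
2170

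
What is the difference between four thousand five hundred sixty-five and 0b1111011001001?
Convert four thousand five hundred sixty-five (English words) → 4×1000 + 5×100 + 65 = 4565 (decimal)
Convert 0b1111011001001 (binary) → 4096 + 2048 + 1024 + 512 + 128 + 64 + 8 + 1 = 7881 (decimal)
Difference: |4565 - 7881| = 3316
3316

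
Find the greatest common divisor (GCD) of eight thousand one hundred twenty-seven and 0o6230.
Convert eight thousand one hundred twenty-seven (English words) → 8×1000 + 1×100 + 27 = 8127 (decimal)
Convert 0o6230 (octal) → 6×512 + 2×64 + 3×8 = 3224 (decimal)
Compute gcd(8127, 3224) = 1
1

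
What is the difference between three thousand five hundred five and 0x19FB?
Convert three thousand five hundred five (English words) → 3×1000 + 5×100 + 5 = 3505 (decimal)
Convert 0x19FB (hexadecimal) → 1×4096 + 9×256 + 15×16 + 11 = 6651 (decimal)
Difference: |3505 - 6651| = 3146
3146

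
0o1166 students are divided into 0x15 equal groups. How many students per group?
Convert 0o1166 (octal) → 1×512 + 1×64 + 6×8 + 6 = 630 (decimal)
Convert 0x15 (hexadecimal) → 1×16 + 5 = 21 (decimal)
Compute 630 ÷ 21 = 30
30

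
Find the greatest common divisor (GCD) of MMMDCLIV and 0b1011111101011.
Convert MMMDCLIV (Roman numeral) → 1000 + 1000 + 1000 + 500 + 100 + 50 + 4 = 3654 (decimal)
Convert 0b1011111101011 (binary) → 4096 + 1024 + 512 + 256 + 128 + 64 + 32 + 8 + 2 + 1 = 6123 (decimal)
Compute gcd(3654, 6123) = 3
3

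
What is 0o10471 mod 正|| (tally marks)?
Convert 0o10471 (octal) → 1×4096 + 4×64 + 7×8 + 1 = 4409 (decimal)
Convert 正|| (tally marks) → 5 + 2 = 7 (decimal)
Compute 4409 mod 7 = 6
6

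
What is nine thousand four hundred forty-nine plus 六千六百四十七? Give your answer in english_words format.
Convert nine thousand four hundred forty-nine (English words) → 9×1000 + 4×100 + 49 = 9449 (decimal)
Convert 六千六百四十七 (Chinese numeral) → 6×1000 + 6×100 + 4×10 + 7 = 6647 (decimal)
Compute 9449 + 6647 = 16096
Convert 16096 (decimal) → 16096 = 16×1000 + 96 → sixteen thousand ninety-six (English words)
sixteen thousand ninety-six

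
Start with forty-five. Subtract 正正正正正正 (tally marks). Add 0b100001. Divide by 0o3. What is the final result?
Convert forty-five (English words) → 45 (decimal)
Start: 45
Convert 正正正正正正 (tally marks) → 5 + 5 + 5 + 5 + 5 + 5 = 30 (decimal)
45 - 30 = 15
Convert 0b100001 (binary) → 32 + 1 = 33 (decimal)
15 + 33 = 48
Convert 0o3 (octal) → 3 (decimal)
48 ÷ 3 = 16
16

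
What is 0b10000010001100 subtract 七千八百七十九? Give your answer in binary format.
Convert 0b10000010001100 (binary) → 8192 + 128 + 8 + 4 = 8332 (decimal)
Convert 七千八百七十九 (Chinese numeral) → 7×1000 + 8×100 + 7×10 + 9 = 7879 (decimal)
Compute 8332 - 7879 = 453
Convert 453 (decimal) → 453 = 256 + 128 + 64 + 4 + 1 → 0b111000101 (binary)
0b111000101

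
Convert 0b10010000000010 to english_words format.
Convert 0b10010000000010 (binary) → 8192 + 1024 + 2 = 9218 (decimal)
Convert 9218 (decimal) → 9218 = 9×1000 + 2×100 + 18 → nine thousand two hundred eighteen (English words)
nine thousand two hundred eighteen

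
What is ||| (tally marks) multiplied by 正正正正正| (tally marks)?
Convert ||| (tally marks) → 3 (decimal)
Convert 正正正正正| (tally marks) → 5 + 5 + 5 + 5 + 5 + 1 = 26 (decimal)
Compute 3 × 26 = 78
78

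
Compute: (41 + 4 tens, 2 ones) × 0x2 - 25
Convert 4 tens, 2 ones (place-value notation) → 4×10 + 2 = 42 (decimal)
Convert 0x2 (hexadecimal) → 2 (decimal)
Expression in decimal: (41 + 42) × 2 - 25
Parentheses first: 41 + 42 = 83
Multiply: 83 × 2 = 166
Subtract: 166 - 25 = 141
141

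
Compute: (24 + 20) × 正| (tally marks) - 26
Convert 正| (tally marks) → 5 + 1 = 6 (decimal)
Expression in decimal: (24 + 20) × 6 - 26
Parentheses first: 24 + 20 = 44
Multiply: 44 × 6 = 264
Subtract: 264 - 26 = 238
238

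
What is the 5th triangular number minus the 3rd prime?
The 5th triangular number = 5×6/2 = 15
Convert the 3rd prime (prime index) → 5 (decimal)
Compute 15 - 5 = 10
10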